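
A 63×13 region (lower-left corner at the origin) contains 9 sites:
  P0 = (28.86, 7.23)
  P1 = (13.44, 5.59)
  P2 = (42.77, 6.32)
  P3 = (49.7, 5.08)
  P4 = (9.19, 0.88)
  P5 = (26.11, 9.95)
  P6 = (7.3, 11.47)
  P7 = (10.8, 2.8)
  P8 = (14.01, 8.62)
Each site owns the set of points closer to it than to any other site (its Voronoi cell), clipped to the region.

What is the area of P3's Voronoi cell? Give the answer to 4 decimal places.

1. box [0,63]×[0,13]: [(0, 0) (63, 0) (63, 13) (0, 13)]
2. ⊥bis P3·P0 via (39.28,6.155): [(38.645, 0) (63, 0) (63, 13) (39.9862, 13)]  |A|=307.8973
3. ⊥bis P3·P1 via (31.57,5.335): [(38.645, 0) (63, 0) (63, 13) (39.9862, 13)]  |A|=307.8973
4. ⊥bis P3·P2 via (46.235,5.7): [(45.2151, 0) (63, 0) (63, 13) (47.5412, 13)]  |A|=216.0841
5. ⊥bis P3·P4 via (29.445,2.98): [(45.2151, 0) (63, 0) (63, 13) (47.5412, 13)]  |A|=216.0841
6. ⊥bis P3·P5 via (37.905,7.515): [(45.2151, 0) (63, 0) (63, 13) (47.5412, 13)]  |A|=216.0841
7. ⊥bis P3·P6 via (28.5,8.275): [(45.2151, 0) (63, 0) (63, 13) (47.5412, 13)]  |A|=216.0841
8. ⊥bis P3·P7 via (30.25,3.94): [(45.2151, 0) (63, 0) (63, 13) (47.5412, 13)]  |A|=216.0841
9. ⊥bis P3·P8 via (31.855,6.85): [(45.2151, 0) (63, 0) (63, 13) (47.5412, 13)]  |A|=216.0841
10. canonical 4-gon: [(45.2151, 0) (63, 0) (63, 13) (47.5412, 13)]
11. shoelace: 216.0841

Area of P3's cell: 216.0841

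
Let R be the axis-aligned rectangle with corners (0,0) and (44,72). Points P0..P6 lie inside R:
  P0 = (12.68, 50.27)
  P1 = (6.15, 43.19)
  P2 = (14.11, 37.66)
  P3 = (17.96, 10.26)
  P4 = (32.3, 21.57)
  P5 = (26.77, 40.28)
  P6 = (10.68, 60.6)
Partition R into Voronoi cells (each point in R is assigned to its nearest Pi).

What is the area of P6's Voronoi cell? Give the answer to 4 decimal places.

Area of P6's cell: 575.8777

1. box [0,44]×[0,72]: [(0, 0) (44, 0) (44, 72) (0, 72)]
2. ⊥bis P6·P0 via (11.68,55.435): [(0, 53.1736) (44, 61.6925) (44, 72) (0, 72)]  |A|=640.9452
3. ⊥bis P6·P1 via (8.415,51.895): [(0, 54.0845) (2.0073, 53.5623) (44, 61.6925) (44, 72) (0, 72)]  |A|=640.031
4. ⊥bis P6·P2 via (12.395,49.13): [(0, 54.0845) (2.0073, 53.5623) (44, 61.6925) (44, 72) (0, 72)]  |A|=640.031
5. ⊥bis P6·P3 via (14.32,35.43): [(0, 54.0845) (2.0073, 53.5623) (44, 61.6925) (44, 72) (0, 72)]  |A|=640.031
6. ⊥bis P6·P4 via (21.49,41.085): [(0, 54.0845) (2.0073, 53.5623) (44, 61.6925) (44, 72) (0, 72)]  |A|=640.031
7. ⊥bis P6·P5 via (18.725,50.44): [(0, 54.0845) (2.0073, 53.5623) (29.3549, 58.857) (44, 70.4535) (44, 72) (0, 72)]  |A|=575.8777
8. canonical 6-gon: [(0, 54.0845) (2.0073, 53.5623) (29.3549, 58.857) (44, 70.4535) (44, 72) (0, 72)]
9. shoelace: 575.8777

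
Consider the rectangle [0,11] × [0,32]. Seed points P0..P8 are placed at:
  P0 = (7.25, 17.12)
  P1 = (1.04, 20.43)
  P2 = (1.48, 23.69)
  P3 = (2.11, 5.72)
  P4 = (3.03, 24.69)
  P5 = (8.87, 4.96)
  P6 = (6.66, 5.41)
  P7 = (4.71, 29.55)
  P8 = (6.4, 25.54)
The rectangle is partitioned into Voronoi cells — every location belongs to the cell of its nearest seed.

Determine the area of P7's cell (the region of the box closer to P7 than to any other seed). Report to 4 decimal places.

Area of P7's cell: 42.3589

1. box [0,11]×[0,32]: [(0, 0) (11, 0) (11, 32) (0, 32)]
2. ⊥bis P7·P0 via (5.98,23.335): [(0, 22.113) (11, 24.3608) (11, 32) (0, 32)]  |A|=96.3939
3. ⊥bis P7·P1 via (2.875,24.99): [(0, 26.1469) (6.6483, 23.4716) (11, 24.3608) (11, 32) (0, 32)]  |A|=82.9846
4. ⊥bis P7·P2 via (3.095,26.62): [(0, 28.3259) (8.2232, 23.7934) (11, 24.3608) (11, 32) (0, 32)]  |A|=70.849
5. ⊥bis P7·P3 via (3.41,17.635): [(0, 28.3259) (8.2232, 23.7934) (11, 24.3608) (11, 32) (0, 32)]  |A|=70.849
6. ⊥bis P7·P4 via (3.87,27.12): [(0, 28.4578) (11, 24.6553) (11, 32) (0, 32)]  |A|=59.878
7. ⊥bis P7·P5 via (6.79,17.255): [(0, 28.4578) (11, 24.6553) (11, 32) (0, 32)]  |A|=59.878
8. ⊥bis P7·P6 via (5.685,17.48): [(0, 28.4578) (11, 24.6553) (11, 32) (0, 32)]  |A|=59.878
9. ⊥bis P7·P8 via (5.555,27.545): [(0, 28.4578) (4.2417, 26.9915) (11, 29.8398) (11, 32) (0, 32)]  |A|=42.3589
10. canonical 5-gon: [(0, 28.4578) (4.2417, 26.9915) (11, 29.8398) (11, 32) (0, 32)]
11. shoelace: 42.3589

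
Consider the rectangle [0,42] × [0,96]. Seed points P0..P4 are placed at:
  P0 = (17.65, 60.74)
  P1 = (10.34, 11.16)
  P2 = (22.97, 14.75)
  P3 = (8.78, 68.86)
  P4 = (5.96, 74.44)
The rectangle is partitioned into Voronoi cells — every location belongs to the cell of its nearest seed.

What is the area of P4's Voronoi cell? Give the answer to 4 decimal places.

Area of P4's cell: 707.9955

1. box [0,42]×[0,96]: [(0, 0) (42, 0) (42, 96) (0, 96)]
2. ⊥bis P4·P0 via (11.805,67.59): [(0, 57.517) (42, 93.3549) (42, 96) (0, 96)]  |A|=863.69
3. ⊥bis P4·P1 via (8.15,42.8): [(0, 57.517) (42, 93.3549) (42, 96) (0, 96)]  |A|=863.69
4. ⊥bis P4·P2 via (14.465,44.595): [(0, 57.517) (42, 93.3549) (42, 96) (0, 96)]  |A|=863.69
5. ⊥bis P4·P3 via (7.37,71.65): [(0, 67.9254) (29.9171, 83.0448) (42, 93.3549) (42, 96) (0, 96)]  |A|=707.9955
6. canonical 5-gon: [(0, 67.9254) (29.9171, 83.0448) (42, 93.3549) (42, 96) (0, 96)]
7. shoelace: 707.9955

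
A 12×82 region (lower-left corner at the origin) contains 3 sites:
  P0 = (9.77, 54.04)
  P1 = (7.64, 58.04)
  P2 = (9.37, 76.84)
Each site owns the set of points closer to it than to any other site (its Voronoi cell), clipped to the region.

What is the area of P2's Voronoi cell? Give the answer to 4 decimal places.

Area of P2's cell: 171.9538

1. box [0,12]×[0,82]: [(0, 0) (12, 0) (12, 82) (0, 82)]
2. ⊥bis P2·P0 via (9.57,65.44): [(0, 65.2721) (12, 65.4826) (12, 82) (0, 82)]  |A|=199.4716
3. ⊥bis P2·P1 via (8.505,67.44): [(0, 68.2226) (12, 67.1184) (12, 82) (0, 82)]  |A|=171.9538
4. canonical 4-gon: [(0, 68.2226) (12, 67.1184) (12, 82) (0, 82)]
5. shoelace: 171.9538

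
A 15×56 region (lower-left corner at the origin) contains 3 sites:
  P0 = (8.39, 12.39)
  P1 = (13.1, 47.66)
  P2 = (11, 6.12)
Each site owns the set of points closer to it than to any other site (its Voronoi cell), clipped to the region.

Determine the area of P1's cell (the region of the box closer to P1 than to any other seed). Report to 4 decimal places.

1. box [0,15]×[0,56]: [(0, 0) (15, 0) (15, 56) (0, 56)]
2. ⊥bis P1·P0 via (10.745,30.025): [(0, 31.4599) (15, 29.4568) (15, 56) (0, 56)]  |A|=383.1249
3. ⊥bis P1·P2 via (12.05,26.89): [(0, 31.4599) (15, 29.4568) (15, 56) (0, 56)]  |A|=383.1249
4. canonical 4-gon: [(0, 31.4599) (15, 29.4568) (15, 56) (0, 56)]
5. shoelace: 383.1249

Area of P1's cell: 383.1249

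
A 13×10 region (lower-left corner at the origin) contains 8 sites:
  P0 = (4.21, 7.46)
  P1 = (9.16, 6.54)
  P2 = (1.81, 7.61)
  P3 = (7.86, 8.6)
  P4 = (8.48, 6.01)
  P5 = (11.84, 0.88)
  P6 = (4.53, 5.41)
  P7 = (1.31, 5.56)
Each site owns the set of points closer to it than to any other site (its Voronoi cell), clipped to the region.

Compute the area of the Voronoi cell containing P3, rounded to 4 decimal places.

Area of P3's cell: 12.2214

1. box [0,13]×[0,10]: [(0, 0) (13, 0) (13, 10) (0, 10)]
2. ⊥bis P3·P0 via (6.035,8.03): [(8.543, 0) (13, 0) (13, 10) (5.4197, 10)]  |A|=60.1864
3. ⊥bis P3·P1 via (8.51,7.57): [(6.5625, 6.341) (12.3606, 10) (5.4197, 10)]  |A|=12.6984
4. ⊥bis P3·P2 via (4.835,8.105): [(6.5625, 6.341) (12.3606, 10) (5.4197, 10)]  |A|=12.6984
5. ⊥bis P3·P4 via (8.17,7.305): [(6.3942, 6.8799) (8.0412, 7.2742) (12.3606, 10) (5.4197, 10)]  |A|=12.2214
6. ⊥bis P3·P5 via (9.85,4.74): [(6.3942, 6.8799) (8.0412, 7.2742) (12.3606, 10) (5.4197, 10)]  |A|=12.2214
7. ⊥bis P3·P6 via (6.195,7.005): [(6.3942, 6.8799) (8.0412, 7.2742) (12.3606, 10) (5.4197, 10)]  |A|=12.2214
8. ⊥bis P3·P7 via (4.585,7.08): [(6.3942, 6.8799) (8.0412, 7.2742) (12.3606, 10) (5.4197, 10)]  |A|=12.2214
9. canonical 4-gon: [(6.3942, 6.8799) (8.0412, 7.2742) (12.3606, 10) (5.4197, 10)]
10. shoelace: 12.2214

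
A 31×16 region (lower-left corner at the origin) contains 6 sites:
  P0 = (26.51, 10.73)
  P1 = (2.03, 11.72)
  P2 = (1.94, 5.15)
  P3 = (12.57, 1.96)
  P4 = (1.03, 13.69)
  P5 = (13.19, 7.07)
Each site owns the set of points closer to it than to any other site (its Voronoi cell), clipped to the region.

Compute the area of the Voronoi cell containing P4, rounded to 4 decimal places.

1. box [0,31]×[0,16]: [(0, 0) (31, 0) (31, 16) (0, 16)]
2. ⊥bis P4·P0 via (13.77,12.21): [(0, 0) (12.3516, 0) (14.2103, 16) (0, 16)]  |A|=212.4948
3. ⊥bis P4·P1 via (1.53,12.705): [(0, 11.9284) (8.0211, 16) (0, 16)]  |A|=16.3297
4. ⊥bis P4·P2 via (1.485,9.42): [(0, 11.9284) (8.0211, 16) (0, 16)]  |A|=16.3297
5. ⊥bis P4·P3 via (6.8,7.825): [(0, 11.9284) (8.0211, 16) (0, 16)]  |A|=16.3297
6. ⊥bis P4·P5 via (7.11,10.38): [(0, 11.9284) (8.0211, 16) (0, 16)]  |A|=16.3297
7. canonical 3-gon: [(0, 11.9284) (8.0211, 16) (0, 16)]
8. shoelace: 16.3297

Area of P4's cell: 16.3297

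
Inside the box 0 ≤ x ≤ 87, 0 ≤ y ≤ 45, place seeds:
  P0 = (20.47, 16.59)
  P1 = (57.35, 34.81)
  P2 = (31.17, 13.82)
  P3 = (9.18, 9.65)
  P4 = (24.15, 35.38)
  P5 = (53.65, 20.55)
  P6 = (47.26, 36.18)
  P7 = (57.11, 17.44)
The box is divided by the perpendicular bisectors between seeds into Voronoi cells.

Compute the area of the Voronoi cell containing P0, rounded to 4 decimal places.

Area of P0's cell: 292.0435

1. box [0,87]×[0,45]: [(0, 0) (87, 0) (87, 45) (0, 45)]
2. ⊥bis P0·P1 via (38.91,25.7): [(0, 0) (51.6067, 0) (29.3751, 45) (0, 45)]  |A|=1822.091
3. ⊥bis P0·P2 via (25.82,15.205): [(0, 0) (21.8838, 0) (32.1036, 39.4772) (29.3751, 45) (0, 45)]  |A|=1235.4011
4. ⊥bis P0·P3 via (14.825,13.12): [(0, 37.2373) (22.1819, 1.1518) (32.1036, 39.4772) (29.3751, 45) (0, 45)]  |A|=809.8011
5. ⊥bis P0·P4 via (22.31,25.985): [(4.81, 29.4123) (22.1819, 1.1518) (28.3067, 24.8106)]  |A|=292.0435
6. ⊥bis P0·P5 via (37.06,18.57): [(4.81, 29.4123) (22.1819, 1.1518) (28.3067, 24.8106)]  |A|=292.0435
7. ⊥bis P0·P6 via (33.865,26.385): [(4.81, 29.4123) (22.1819, 1.1518) (28.3067, 24.8106)]  |A|=292.0435
8. ⊥bis P0·P7 via (38.79,17.015): [(4.81, 29.4123) (22.1819, 1.1518) (28.3067, 24.8106)]  |A|=292.0435
9. canonical 3-gon: [(4.81, 29.4123) (22.1819, 1.1518) (28.3067, 24.8106)]
10. shoelace: 292.0435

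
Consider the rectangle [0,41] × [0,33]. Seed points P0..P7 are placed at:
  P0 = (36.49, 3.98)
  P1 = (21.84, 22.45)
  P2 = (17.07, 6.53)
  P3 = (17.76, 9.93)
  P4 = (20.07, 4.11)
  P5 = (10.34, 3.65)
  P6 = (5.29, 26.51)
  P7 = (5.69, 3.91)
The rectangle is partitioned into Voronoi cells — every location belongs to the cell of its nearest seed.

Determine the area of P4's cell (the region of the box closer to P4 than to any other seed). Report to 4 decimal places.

1. box [0,41]×[0,33]: [(0, 0) (41, 0) (41, 33) (0, 33)]
2. ⊥bis P4·P0 via (28.28,4.045): [(0, 0) (28.248, 0) (28.5092, 33) (0, 33)]  |A|=936.4941
3. ⊥bis P4·P1 via (20.955,13.28): [(0, 15.3024) (0, 0) (28.248, 0) (28.3475, 12.5666)]  |A|=394.3816
4. ⊥bis P4·P2 via (18.57,5.32): [(24.6995, 12.9186) (14.2785, 0) (28.248, 0) (28.3475, 12.5666)]  |A|=113.1713
5. ⊥bis P4·P3 via (18.915,7.02): [(20.4247, 7.6192) (14.2785, 0) (28.248, 0) (28.3331, 10.7581)]  |A|=95.6245
6. ⊥bis P4·P5 via (15.205,3.88): [(20.4247, 7.6192) (15.327, 1.2997) (15.3884, 0) (28.248, 0) (28.3331, 10.7581)]  |A|=94.9032
7. ⊥bis P4·P6 via (12.68,15.31): [(20.4247, 7.6192) (15.327, 1.2997) (15.3884, 0) (28.248, 0) (28.3331, 10.7581)]  |A|=94.9032
8. ⊥bis P4·P7 via (12.88,4.01): [(20.4247, 7.6192) (15.327, 1.2997) (15.3884, 0) (28.248, 0) (28.3331, 10.7581)]  |A|=94.9032
9. canonical 5-gon: [(20.4247, 7.6192) (15.327, 1.2997) (15.3884, 0) (28.248, 0) (28.3331, 10.7581)]
10. shoelace: 94.9032

Area of P4's cell: 94.9032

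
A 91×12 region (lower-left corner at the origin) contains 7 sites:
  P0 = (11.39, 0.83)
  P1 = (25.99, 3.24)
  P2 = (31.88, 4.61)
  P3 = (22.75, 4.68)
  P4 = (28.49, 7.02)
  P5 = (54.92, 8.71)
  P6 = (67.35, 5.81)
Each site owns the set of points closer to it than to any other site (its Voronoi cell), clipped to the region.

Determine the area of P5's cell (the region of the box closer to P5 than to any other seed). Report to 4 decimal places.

Area of P5's cell: 207.8830

1. box [0,91]×[0,12]: [(0, 0) (91, 0) (91, 12) (0, 12)]
2. ⊥bis P5·P0 via (33.155,4.77): [(34.0185, 0) (91, 0) (91, 12) (31.8462, 12)]  |A|=696.8119
3. ⊥bis P5·P1 via (40.455,5.975): [(41.5847, 0) (91, 0) (91, 12) (39.3158, 12)]  |A|=606.5967
4. ⊥bis P5·P2 via (43.4,6.66): [(44.5852, 0) (91, 0) (91, 12) (42.4497, 12)]  |A|=569.7906
5. ⊥bis P5·P3 via (38.835,6.695): [(44.5852, 0) (91, 0) (91, 12) (42.4497, 12)]  |A|=569.7906
6. ⊥bis P5·P4 via (41.705,7.865): [(44.5852, 0) (91, 0) (91, 12) (42.4497, 12)]  |A|=569.7906
7. ⊥bis P5·P6 via (61.135,7.26): [(44.5852, 0) (59.4412, 0) (62.2409, 12) (42.4497, 12)]  |A|=207.883
8. canonical 4-gon: [(44.5852, 0) (59.4412, 0) (62.2409, 12) (42.4497, 12)]
9. shoelace: 207.883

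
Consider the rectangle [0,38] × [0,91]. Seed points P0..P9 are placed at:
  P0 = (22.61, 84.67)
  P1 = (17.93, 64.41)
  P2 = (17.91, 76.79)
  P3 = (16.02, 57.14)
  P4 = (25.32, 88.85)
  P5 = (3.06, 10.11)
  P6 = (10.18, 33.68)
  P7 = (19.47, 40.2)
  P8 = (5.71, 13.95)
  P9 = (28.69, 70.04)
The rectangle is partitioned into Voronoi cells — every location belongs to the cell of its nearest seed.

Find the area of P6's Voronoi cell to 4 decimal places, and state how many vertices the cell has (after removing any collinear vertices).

1. box [0,38]×[0,91]: [(0, 0) (38, 0) (38, 91) (0, 91)]
2. ⊥bis P6·P0 via (16.395,59.175): [(0, 63.1717) (0, 0) (38, 0) (38, 53.9083)]  |A|=2224.5189
3. ⊥bis P6·P1 via (14.055,49.045): [(0, 52.5896) (0, 0) (38, 0) (38, 43.0062)]  |A|=1816.3197
4. ⊥bis P6·P2 via (14.045,55.235): [(0, 52.5896) (0, 0) (38, 0) (38, 43.0062)]  |A|=1816.3197
5. ⊥bis P6·P3 via (13.1,45.41): [(0, 48.671) (0, 0) (38, 0) (38, 39.2115)]  |A|=1669.7689
6. ⊥bis P6·P4 via (17.75,61.265): [(0, 48.671) (0, 0) (38, 0) (38, 39.2115)]  |A|=1669.7689
7. ⊥bis P6·P5 via (6.62,21.895): [(0, 48.671) (0, 23.8948) (38, 12.4158) (38, 39.2115)]  |A|=979.8689
8. ⊥bis P6·P7 via (14.825,36.94): [(7.9873, 46.6827) (0, 48.671) (0, 23.8948) (30.4325, 14.7018)]  |A|=482.4078
9. ⊥bis P6·P8 via (7.945,23.815): [(27.0789, 19.48) (7.9873, 46.6827) (0, 48.671) (0, 25.615)]  |A|=401.8236
10. ⊥bis P6·P9 via (19.435,51.86): [(27.0789, 19.48) (7.9873, 46.6827) (0, 48.671) (0, 25.615)]  |A|=401.8236
11. canonical 4-gon: [(27.0789, 19.48) (7.9873, 46.6827) (0, 48.671) (0, 25.615)]
12. shoelace: 401.8236

Area of P6's cell: 401.8236 (4 vertices)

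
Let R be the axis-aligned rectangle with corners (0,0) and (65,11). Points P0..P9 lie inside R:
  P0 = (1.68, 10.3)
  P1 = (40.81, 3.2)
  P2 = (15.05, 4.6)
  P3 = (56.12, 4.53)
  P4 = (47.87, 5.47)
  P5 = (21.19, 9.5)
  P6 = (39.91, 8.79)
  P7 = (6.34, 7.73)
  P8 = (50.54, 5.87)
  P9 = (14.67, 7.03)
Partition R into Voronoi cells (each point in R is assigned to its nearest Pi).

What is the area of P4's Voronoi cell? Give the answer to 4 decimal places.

Area of P4's cell: 50.5118

1. box [0,65]×[0,11]: [(0, 0) (65, 0) (65, 11) (0, 11)]
2. ⊥bis P4·P0 via (24.775,7.885): [(23.9505, 0) (65, 0) (65, 11) (25.1007, 11)]  |A|=445.2183
3. ⊥bis P4·P1 via (44.34,4.335): [(45.7338, 0) (65, 0) (65, 11) (42.197, 11)]  |A|=231.3804
4. ⊥bis P4·P2 via (31.46,5.035): [(45.7338, 0) (65, 0) (65, 11) (42.197, 11)]  |A|=231.3804
5. ⊥bis P4·P3 via (51.995,5): [(45.7338, 0) (51.4253, 0) (52.6786, 11) (42.197, 11)]  |A|=88.9521
6. ⊥bis P4·P5 via (34.53,7.485): [(45.7338, 0) (51.4253, 0) (52.6786, 11) (42.197, 11)]  |A|=88.9521
7. ⊥bis P4·P6 via (43.89,7.13): [(43.6366, 6.5225) (45.7338, 0) (51.4253, 0) (52.6786, 11) (45.5041, 11)]  |A|=81.5483
8. ⊥bis P4·P7 via (27.105,6.6): [(43.6366, 6.5225) (45.7338, 0) (51.4253, 0) (52.6786, 11) (45.5041, 11)]  |A|=81.5483
9. ⊥bis P4·P8 via (49.205,5.67): [(43.6366, 6.5225) (45.7338, 0) (50.0544, 0) (48.4065, 11) (45.5041, 11)]  |A|=50.5118
10. ⊥bis P4·P9 via (31.27,6.25): [(43.6366, 6.5225) (45.7338, 0) (50.0544, 0) (48.4065, 11) (45.5041, 11)]  |A|=50.5118
11. canonical 5-gon: [(43.6366, 6.5225) (45.7338, 0) (50.0544, 0) (48.4065, 11) (45.5041, 11)]
12. shoelace: 50.5118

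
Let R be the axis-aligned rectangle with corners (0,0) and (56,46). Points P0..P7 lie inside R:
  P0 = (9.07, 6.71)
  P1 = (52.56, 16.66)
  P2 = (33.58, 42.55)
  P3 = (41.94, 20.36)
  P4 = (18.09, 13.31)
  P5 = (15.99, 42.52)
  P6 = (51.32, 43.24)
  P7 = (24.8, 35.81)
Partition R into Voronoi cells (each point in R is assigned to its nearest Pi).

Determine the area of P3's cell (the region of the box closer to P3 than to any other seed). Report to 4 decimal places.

Area of P3's cell: 458.8219

1. box [0,56]×[0,46]: [(0, 0) (56, 0) (56, 46) (0, 46)]
2. ⊥bis P3·P0 via (25.505,13.535): [(31.1257, 0) (56, 0) (56, 46) (12.0232, 46)]  |A|=1583.5754
3. ⊥bis P3·P1 via (47.25,18.51): [(31.1257, 0) (40.8011, 0) (56, 43.6249) (56, 46) (12.0232, 46)]  |A|=1252.0511
4. ⊥bis P3·P2 via (37.76,31.455): [(20.728, 25.0383) (31.1257, 0) (40.8011, 0) (53.8753, 37.5264)]  |A|=661.4406
5. ⊥bis P3·P4 via (30.015,16.835): [(26.9025, 27.3645) (34.9914, 0) (40.8011, 0) (53.8753, 37.5264)]  |A|=519.1566
6. ⊥bis P3·P5 via (28.965,31.44): [(26.9025, 27.3645) (34.9914, 0) (40.8011, 0) (53.8753, 37.5264)]  |A|=519.1566
7. ⊥bis P3·P6 via (46.63,31.8): [(42.8208, 33.3616) (26.9025, 27.3645) (34.9914, 0) (40.8011, 0) (51.2241, 29.9166)]  |A|=482.6163
8. ⊥bis P3·P7 via (33.37,28.085): [(42.8208, 33.3616) (35.7123, 30.6835) (28.3393, 22.504) (34.9914, 0) (40.8011, 0) (51.2241, 29.9166)]  |A|=458.8219
9. canonical 6-gon: [(42.8208, 33.3616) (35.7123, 30.6835) (28.3393, 22.504) (34.9914, 0) (40.8011, 0) (51.2241, 29.9166)]
10. shoelace: 458.8219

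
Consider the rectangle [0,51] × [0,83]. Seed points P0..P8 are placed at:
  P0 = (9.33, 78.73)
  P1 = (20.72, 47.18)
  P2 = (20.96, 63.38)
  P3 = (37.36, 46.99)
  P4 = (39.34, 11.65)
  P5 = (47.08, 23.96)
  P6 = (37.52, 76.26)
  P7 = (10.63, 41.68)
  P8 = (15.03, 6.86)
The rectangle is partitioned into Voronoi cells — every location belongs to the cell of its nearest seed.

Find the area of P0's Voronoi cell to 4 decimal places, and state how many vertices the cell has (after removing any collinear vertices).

1. box [0,51]×[0,83]: [(0, 0) (51, 0) (51, 83) (0, 83)]
2. ⊥bis P0·P1 via (15.025,62.955): [(0, 57.5308) (51, 75.9425) (51, 83) (0, 83)]  |A|=829.4322
3. ⊥bis P0·P2 via (15.145,71.055): [(0, 59.5803) (30.9108, 83) (0, 83)]  |A|=361.96
4. ⊥bis P0·P3 via (23.345,62.86): [(0, 59.5803) (30.9108, 83) (0, 83)]  |A|=361.96
5. ⊥bis P0·P4 via (24.335,45.19): [(0, 59.5803) (30.9108, 83) (0, 83)]  |A|=361.96
6. ⊥bis P0·P5 via (28.205,51.345): [(0, 59.5803) (30.9108, 83) (0, 83)]  |A|=361.96
7. ⊥bis P0·P6 via (23.425,77.495): [(0, 59.5803) (23.4094, 77.3165) (23.9073, 83) (0, 83)]  |A|=342.0582
8. ⊥bis P0·P7 via (9.98,60.205): [(0, 59.8548) (0.3799, 59.8682) (23.4094, 77.3165) (23.9073, 83) (0, 83)]  |A|=342.0061
9. ⊥bis P0·P8 via (12.18,42.795): [(0, 59.8548) (0.3799, 59.8682) (23.4094, 77.3165) (23.9073, 83) (0, 83)]  |A|=342.0061
10. canonical 5-gon: [(0, 59.8548) (0.3799, 59.8682) (23.4094, 77.3165) (23.9073, 83) (0, 83)]
11. shoelace: 342.0061

Area of P0's cell: 342.0061 (5 vertices)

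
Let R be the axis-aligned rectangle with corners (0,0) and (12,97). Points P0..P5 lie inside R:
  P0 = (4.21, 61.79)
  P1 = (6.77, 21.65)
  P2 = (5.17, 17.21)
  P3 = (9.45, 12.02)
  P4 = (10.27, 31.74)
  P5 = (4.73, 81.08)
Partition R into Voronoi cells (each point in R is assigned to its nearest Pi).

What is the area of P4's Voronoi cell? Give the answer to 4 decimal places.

1. box [0,12]×[0,97]: [(0, 0) (12, 0) (12, 97) (0, 97)]
2. ⊥bis P4·P0 via (7.24,46.765): [(0, 45.305) (0, 0) (12, 0) (12, 47.7249)]  |A|=558.1792
3. ⊥bis P4·P1 via (8.52,26.695): [(0, 45.305) (0, 29.6504) (12, 25.4879) (12, 47.7249)]  |A|=227.3496
4. ⊥bis P4·P2 via (7.72,24.475): [(0, 45.305) (0, 29.6504) (12, 25.4879) (12, 47.7249)]  |A|=227.3496
5. ⊥bis P4·P3 via (9.86,21.88): [(0, 45.305) (0, 29.6504) (12, 25.4879) (12, 47.7249)]  |A|=227.3496
6. ⊥bis P4·P5 via (7.5,56.41): [(0, 45.305) (0, 29.6504) (12, 25.4879) (12, 47.7249)]  |A|=227.3496
7. canonical 4-gon: [(0, 45.305) (0, 29.6504) (12, 25.4879) (12, 47.7249)]
8. shoelace: 227.3496

Area of P4's cell: 227.3496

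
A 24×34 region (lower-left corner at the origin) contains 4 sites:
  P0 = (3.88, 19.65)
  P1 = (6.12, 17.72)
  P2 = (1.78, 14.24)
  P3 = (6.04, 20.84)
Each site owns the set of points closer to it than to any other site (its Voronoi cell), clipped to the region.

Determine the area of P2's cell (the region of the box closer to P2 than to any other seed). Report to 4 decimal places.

1. box [0,24]×[0,34]: [(0, 0) (24, 0) (24, 34) (0, 34)]
2. ⊥bis P2·P0 via (2.83,16.945): [(0, 18.0435) (0, 0) (24, 0) (24, 8.7274)]  |A|=321.2515
3. ⊥bis P2·P1 via (3.95,15.98): [(3.3327, 16.7499) (0, 18.0435) (0, 0) (16.7635, 0)]  |A|=170.4595
4. ⊥bis P2·P3 via (3.91,17.54): [(3.3327, 16.7499) (0, 18.0435) (0, 0) (16.7635, 0)]  |A|=170.4595
5. canonical 4-gon: [(3.3327, 16.7499) (0, 18.0435) (0, 0) (16.7635, 0)]
6. shoelace: 170.4595

Area of P2's cell: 170.4595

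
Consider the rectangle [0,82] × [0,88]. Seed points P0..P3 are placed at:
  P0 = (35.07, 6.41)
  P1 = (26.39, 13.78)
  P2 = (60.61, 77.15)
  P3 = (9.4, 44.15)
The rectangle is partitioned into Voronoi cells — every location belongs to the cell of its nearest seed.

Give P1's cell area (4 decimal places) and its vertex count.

Area of P1's cell: 1203.7379 (5 vertices)

1. box [0,82]×[0,88]: [(0, 0) (82, 0) (82, 88) (0, 88)]
2. ⊥bis P1·P0 via (30.73,10.095): [(0, 0) (22.1586, 0) (82, 70.4781) (82, 88) (0, 88)]  |A|=5107.2437
3. ⊥bis P1·P2 via (43.5,45.465): [(0, 68.9551) (0, 0) (22.1586, 0) (55.3353, 39.0739)]  |A|=2340.7383
4. ⊥bis P1·P3 via (17.895,28.965): [(45.4789, 44.3964) (0, 18.9539) (0, 0) (22.1586, 0) (55.3353, 39.0739)]  |A|=1203.7379
5. canonical 5-gon: [(45.4789, 44.3964) (0, 18.9539) (0, 0) (22.1586, 0) (55.3353, 39.0739)]
6. shoelace: 1203.7379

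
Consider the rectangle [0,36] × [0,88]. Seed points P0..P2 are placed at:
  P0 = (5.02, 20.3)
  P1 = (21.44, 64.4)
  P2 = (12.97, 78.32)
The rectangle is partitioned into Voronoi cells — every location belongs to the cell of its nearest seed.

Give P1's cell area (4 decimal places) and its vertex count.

1. box [0,36]×[0,88]: [(0, 0) (36, 0) (36, 88) (0, 88)]
2. ⊥bis P1·P0 via (13.23,42.35): [(0, 47.276) (36, 33.8719) (36, 88) (0, 88)]  |A|=1707.3375
3. ⊥bis P1·P2 via (17.205,71.36): [(0, 60.8912) (0, 47.276) (36, 33.8719) (36, 82.7963)]  |A|=1125.7121
4. canonical 4-gon: [(0, 60.8912) (0, 47.276) (36, 33.8719) (36, 82.7963)]
5. shoelace: 1125.7121

Area of P1's cell: 1125.7121 (4 vertices)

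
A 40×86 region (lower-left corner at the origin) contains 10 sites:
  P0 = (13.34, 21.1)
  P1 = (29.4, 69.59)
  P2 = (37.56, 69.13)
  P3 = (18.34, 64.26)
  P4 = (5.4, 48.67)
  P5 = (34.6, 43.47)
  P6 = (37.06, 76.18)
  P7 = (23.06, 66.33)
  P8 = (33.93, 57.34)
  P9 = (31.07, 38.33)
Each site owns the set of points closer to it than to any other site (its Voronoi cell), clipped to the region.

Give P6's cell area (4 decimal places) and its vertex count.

1. box [0,40]×[0,86]: [(0, 0) (40, 0) (40, 86) (0, 86)]
2. ⊥bis P6·P0 via (25.2,48.64): [(0, 59.4923) (40, 42.2664) (40, 86) (0, 86)]  |A|=1404.8256
3. ⊥bis P6·P1 via (33.23,72.885): [(40, 65.0158) (40, 86) (21.947, 86)]  |A|=189.4142
4. ⊥bis P6·P2 via (37.31,72.655): [(33.6511, 72.3955) (40, 72.8458) (40, 86) (21.947, 86)]  |A|=164.5583
5. ⊥bis P6·P3 via (27.7,70.22): [(33.6511, 72.3955) (40, 72.8458) (40, 86) (21.947, 86)]  |A|=164.5583
6. ⊥bis P6·P4 via (21.23,62.425): [(33.6511, 72.3955) (40, 72.8458) (40, 86) (21.947, 86)]  |A|=164.5583
7. ⊥bis P6·P5 via (35.83,59.825): [(33.6511, 72.3955) (40, 72.8458) (40, 86) (21.947, 86)]  |A|=164.5583
8. ⊥bis P6·P7 via (30.06,71.255): [(33.6511, 72.3955) (40, 72.8458) (40, 86) (21.947, 86)]  |A|=164.5583
9. ⊥bis P6·P8 via (35.495,66.76): [(33.6511, 72.3955) (40, 72.8458) (40, 86) (21.947, 86)]  |A|=164.5583
10. ⊥bis P6·P9 via (34.065,57.255): [(33.6511, 72.3955) (40, 72.8458) (40, 86) (21.947, 86)]  |A|=164.5583
11. canonical 4-gon: [(33.6511, 72.3955) (40, 72.8458) (40, 86) (21.947, 86)]
12. shoelace: 164.5583

Area of P6's cell: 164.5583 (4 vertices)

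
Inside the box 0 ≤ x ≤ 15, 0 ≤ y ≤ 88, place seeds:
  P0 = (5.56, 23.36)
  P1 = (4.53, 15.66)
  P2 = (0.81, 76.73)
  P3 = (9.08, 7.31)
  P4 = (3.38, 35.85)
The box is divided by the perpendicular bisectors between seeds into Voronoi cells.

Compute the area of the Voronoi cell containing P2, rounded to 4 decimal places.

1. box [0,15]×[0,88]: [(0, 0) (15, 0) (15, 88) (0, 88)]
2. ⊥bis P2·P0 via (3.185,50.045): [(0, 49.7615) (15, 51.0966) (15, 88) (0, 88)]  |A|=563.5644
3. ⊥bis P2·P1 via (2.67,46.195): [(0, 49.7615) (15, 51.0966) (15, 88) (0, 88)]  |A|=563.5644
4. ⊥bis P2·P3 via (4.945,42.02): [(0, 49.7615) (15, 51.0966) (15, 88) (0, 88)]  |A|=563.5644
5. ⊥bis P2·P4 via (2.095,56.29): [(0, 56.1583) (15, 57.1013) (15, 88) (0, 88)]  |A|=470.5531
6. canonical 4-gon: [(0, 56.1583) (15, 57.1013) (15, 88) (0, 88)]
7. shoelace: 470.5531

Area of P2's cell: 470.5531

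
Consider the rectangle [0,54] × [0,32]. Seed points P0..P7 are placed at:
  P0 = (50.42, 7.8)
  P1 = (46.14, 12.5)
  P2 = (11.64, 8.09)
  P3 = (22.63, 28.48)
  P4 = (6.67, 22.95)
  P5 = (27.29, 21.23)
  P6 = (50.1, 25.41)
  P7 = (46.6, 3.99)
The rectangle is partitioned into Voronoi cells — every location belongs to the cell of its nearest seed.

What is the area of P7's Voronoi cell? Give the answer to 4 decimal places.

Area of P7's cell: 162.5052

1. box [0,54]×[0,32]: [(0, 0) (54, 0) (54, 32) (0, 32)]
2. ⊥bis P7·P0 via (48.51,5.895): [(0, 0) (54, 0) (54, 0.3906) (22.4733, 32) (0, 32)]  |A|=1229.7304
3. ⊥bis P7·P1 via (46.37,8.245): [(0, 5.7385) (0, 0) (54, 0) (54, 0.3906) (46.1766, 8.2345)]  |A|=356.3531
4. ⊥bis P7·P2 via (29.12,6.04): [(29.2702, 7.3207) (28.4116, 0) (54, 0) (54, 0.3906) (46.1766, 8.2345)]  |A|=168.373
5. ⊥bis P7·P3 via (34.615,16.235): [(29.2702, 7.3207) (28.4116, 0) (54, 0) (54, 0.3906) (46.1766, 8.2345)]  |A|=168.373
6. ⊥bis P7·P4 via (26.635,13.47): [(29.2702, 7.3207) (28.4116, 0) (54, 0) (54, 0.3906) (46.1766, 8.2345)]  |A|=168.373
7. ⊥bis P7·P5 via (36.945,12.61): [(32.3724, 7.4884) (28.8237, 3.5136) (28.4116, 0) (54, 0) (54, 0.3906) (46.1766, 8.2345)]  |A|=162.5052
8. ⊥bis P7·P6 via (48.35,14.7): [(32.3724, 7.4884) (28.8237, 3.5136) (28.4116, 0) (54, 0) (54, 0.3906) (46.1766, 8.2345)]  |A|=162.5052
9. canonical 6-gon: [(32.3724, 7.4884) (28.8237, 3.5136) (28.4116, 0) (54, 0) (54, 0.3906) (46.1766, 8.2345)]
10. shoelace: 162.5052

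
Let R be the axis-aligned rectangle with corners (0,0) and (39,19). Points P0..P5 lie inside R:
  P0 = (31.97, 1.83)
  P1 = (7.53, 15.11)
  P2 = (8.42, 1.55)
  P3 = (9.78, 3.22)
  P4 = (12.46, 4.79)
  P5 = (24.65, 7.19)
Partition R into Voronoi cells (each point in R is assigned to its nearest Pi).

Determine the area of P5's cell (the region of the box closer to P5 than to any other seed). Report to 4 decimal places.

Area of P5's cell: 257.3621

1. box [0,39]×[0,19]: [(0, 0) (39, 0) (39, 19) (0, 19)]
2. ⊥bis P5·P0 via (28.31,4.51): [(0, 0) (25.0076, 0) (38.9202, 19) (0, 19)]  |A|=607.3137
3. ⊥bis P5·P1 via (16.09,11.15): [(10.9318, 0) (25.0076, 0) (38.9202, 19) (19.7215, 19)]  |A|=316.1068
4. ⊥bis P5·P2 via (16.535,4.37): [(14.9987, 8.791) (18.0536, 0) (25.0076, 0) (38.9202, 19) (19.7215, 19)]  |A|=284.803
5. ⊥bis P5·P3 via (17.215,5.205): [(15.7969, 10.5165) (18.6046, 0) (25.0076, 0) (38.9202, 19) (19.7215, 19)]  |A|=275.7612
6. ⊥bis P5·P4 via (18.555,5.99): [(17.1065, 13.3473) (19.7343, 0) (25.0076, 0) (38.9202, 19) (19.7215, 19)]  |A|=257.3621
7. canonical 5-gon: [(17.1065, 13.3473) (19.7343, 0) (25.0076, 0) (38.9202, 19) (19.7215, 19)]
8. shoelace: 257.3621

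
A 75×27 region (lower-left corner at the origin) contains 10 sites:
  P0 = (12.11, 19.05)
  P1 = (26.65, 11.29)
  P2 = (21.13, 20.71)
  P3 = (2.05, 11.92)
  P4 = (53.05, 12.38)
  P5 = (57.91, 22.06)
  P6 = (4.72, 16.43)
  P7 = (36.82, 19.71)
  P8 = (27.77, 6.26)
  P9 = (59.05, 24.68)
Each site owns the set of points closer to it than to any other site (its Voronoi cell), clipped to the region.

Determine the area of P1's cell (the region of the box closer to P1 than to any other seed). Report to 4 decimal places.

Area of P1's cell: 128.8500

1. box [0,75]×[0,27]: [(0, 0) (75, 0) (75, 27) (0, 27)]
2. ⊥bis P1·P0 via (19.38,15.17): [(11.2838, 0) (75, 0) (75, 27) (25.6937, 27)]  |A|=1525.8045
3. ⊥bis P1·P2 via (23.89,16): [(17.9722, 12.5323) (11.2838, 0) (75, 0) (75, 27) (42.6617, 27)]  |A|=1403.0598
4. ⊥bis P1·P3 via (14.35,11.605): [(17.9722, 12.5323) (14.1924, 5.4499) (14.0528, 0) (75, 0) (75, 27) (42.6617, 27)]  |A|=1395.5144
5. ⊥bis P1·P4 via (39.85,11.835): [(39.3051, 25.033) (17.9722, 12.5323) (14.1924, 5.4499) (14.0528, 0) (40.3386, 0)]  |A|=447.9894
6. ⊥bis P1·P5 via (42.28,16.675): [(39.3051, 25.033) (17.9722, 12.5323) (14.1924, 5.4499) (14.0528, 0) (40.3386, 0)]  |A|=447.9894
7. ⊥bis P1·P6 via (15.685,13.86): [(39.3051, 25.033) (17.9722, 12.5323) (14.1924, 5.4499) (14.0528, 0) (40.3386, 0)]  |A|=447.9894
8. ⊥bis P1·P7 via (31.735,15.5): [(40.1167, 5.3763) (28.8935, 18.932) (17.9722, 12.5323) (14.1924, 5.4499) (14.0528, 0) (40.3386, 0)]  |A|=343.1852
9. ⊥bis P1·P8 via (27.21,8.775): [(35.7318, 10.6725) (28.8935, 18.932) (17.9722, 12.5323) (14.4507, 5.934)]  |A|=128.85
10. ⊥bis P1·P9 via (42.85,17.985): [(35.7318, 10.6725) (28.8935, 18.932) (17.9722, 12.5323) (14.4507, 5.934)]  |A|=128.85
11. canonical 4-gon: [(35.7318, 10.6725) (28.8935, 18.932) (17.9722, 12.5323) (14.4507, 5.934)]
12. shoelace: 128.85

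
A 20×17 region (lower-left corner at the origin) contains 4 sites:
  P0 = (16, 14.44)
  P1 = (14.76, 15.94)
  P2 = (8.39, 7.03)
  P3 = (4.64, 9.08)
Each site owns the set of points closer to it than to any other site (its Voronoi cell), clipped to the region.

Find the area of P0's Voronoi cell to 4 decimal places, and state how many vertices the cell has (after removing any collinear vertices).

1. box [0,20]×[0,17]: [(0, 0) (20, 0) (20, 17) (0, 17)]
2. ⊥bis P0·P1 via (15.38,15.19): [(0, 2.4759) (0, 0) (20, 0) (20, 17) (17.5695, 17)]  |A|=212.409
3. ⊥bis P0·P2 via (12.195,10.735): [(11.212, 11.7445) (20, 2.7193) (20, 17) (17.5695, 17)]  |A|=69.1356
4. ⊥bis P0·P3 via (10.32,11.76): [(11.212, 11.7445) (20, 2.7193) (20, 17) (17.5695, 17)]  |A|=69.1356
5. canonical 4-gon: [(11.212, 11.7445) (20, 2.7193) (20, 17) (17.5695, 17)]
6. shoelace: 69.1356

Area of P0's cell: 69.1356 (4 vertices)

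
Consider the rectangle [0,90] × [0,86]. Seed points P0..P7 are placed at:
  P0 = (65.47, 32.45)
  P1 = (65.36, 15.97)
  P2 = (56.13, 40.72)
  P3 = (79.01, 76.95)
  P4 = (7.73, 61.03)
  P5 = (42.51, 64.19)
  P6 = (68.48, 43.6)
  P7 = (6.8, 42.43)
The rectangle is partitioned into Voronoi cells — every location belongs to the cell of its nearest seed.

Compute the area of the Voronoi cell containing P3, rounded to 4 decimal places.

Area of P3's cell: 801.3689

1. box [0,90]×[0,86]: [(0, 0) (90, 0) (90, 86) (0, 86)]
2. ⊥bis P3·P0 via (72.24,54.7): [(0, 76.6804) (90, 49.2962) (90, 86) (0, 86)]  |A|=2071.0525
3. ⊥bis P3·P1 via (72.185,46.46): [(0, 76.6804) (90, 49.2962) (90, 86) (0, 86)]  |A|=2071.0525
4. ⊥bis P3·P2 via (67.57,58.835): [(75.8635, 53.5975) (90, 49.2962) (90, 86) (24.5548, 86)]  |A|=1319.7266
5. ⊥bis P3·P4 via (43.37,68.99): [(42.0367, 74.9598) (75.8635, 53.5975) (90, 49.2962) (90, 86) (39.5709, 86)]  |A|=1236.8364
6. ⊥bis P3·P5 via (60.76,70.57): [(64.0953, 61.0293) (75.8635, 53.5975) (90, 49.2962) (90, 86) (55.3658, 86)]  |A|=935.0405
7. ⊥bis P3·P6 via (73.745,60.275): [(63.1944, 63.6063) (90, 55.1426) (90, 86) (55.3658, 86)]  |A|=801.3689
8. ⊥bis P3·P7 via (42.905,59.69): [(63.1944, 63.6063) (90, 55.1426) (90, 86) (55.3658, 86)]  |A|=801.3689
9. canonical 4-gon: [(63.1944, 63.6063) (90, 55.1426) (90, 86) (55.3658, 86)]
10. shoelace: 801.3689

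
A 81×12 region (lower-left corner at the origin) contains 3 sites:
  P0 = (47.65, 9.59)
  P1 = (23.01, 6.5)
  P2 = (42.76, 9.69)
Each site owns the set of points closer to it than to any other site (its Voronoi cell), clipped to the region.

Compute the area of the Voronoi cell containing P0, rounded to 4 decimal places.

1. box [0,81]×[0,12]: [(0, 0) (81, 0) (81, 12) (0, 12)]
2. ⊥bis P0·P1 via (35.33,8.045): [(36.3389, 0) (81, 0) (81, 12) (34.834, 12)]  |A|=544.9625
3. ⊥bis P0·P2 via (45.205,9.64): [(45.0079, 0) (81, 0) (81, 12) (45.2533, 12)]  |A|=430.4333
4. canonical 4-gon: [(45.0079, 0) (81, 0) (81, 12) (45.2533, 12)]
5. shoelace: 430.4333

Area of P0's cell: 430.4333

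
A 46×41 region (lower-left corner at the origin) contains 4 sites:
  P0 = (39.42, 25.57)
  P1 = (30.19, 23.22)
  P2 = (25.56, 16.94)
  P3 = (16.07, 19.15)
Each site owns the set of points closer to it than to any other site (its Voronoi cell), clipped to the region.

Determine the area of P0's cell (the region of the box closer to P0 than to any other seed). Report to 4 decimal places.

Area of P0's cell: 388.2184

1. box [0,46]×[0,41]: [(0, 0) (46, 0) (46, 41) (0, 41)]
2. ⊥bis P0·P1 via (34.805,24.395): [(41.0161, 0) (46, 0) (46, 41) (30.5773, 41)]  |A|=418.3359
3. ⊥bis P0·P2 via (32.49,21.255): [(37.7589, 12.793) (45.7245, 0) (46, 0) (46, 41) (30.5773, 41)]  |A|=388.2184
4. ⊥bis P0·P3 via (27.745,22.36): [(37.7589, 12.793) (45.7245, 0) (46, 0) (46, 41) (30.5773, 41)]  |A|=388.2184
5. canonical 5-gon: [(37.7589, 12.793) (45.7245, 0) (46, 0) (46, 41) (30.5773, 41)]
6. shoelace: 388.2184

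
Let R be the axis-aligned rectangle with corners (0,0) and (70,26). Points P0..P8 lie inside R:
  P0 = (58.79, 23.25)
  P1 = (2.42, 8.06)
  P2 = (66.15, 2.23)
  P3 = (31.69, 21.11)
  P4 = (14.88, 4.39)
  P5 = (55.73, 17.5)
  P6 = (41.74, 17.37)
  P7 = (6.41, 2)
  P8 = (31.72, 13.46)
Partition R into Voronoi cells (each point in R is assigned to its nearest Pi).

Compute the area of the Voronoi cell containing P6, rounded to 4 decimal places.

1. box [0,70]×[0,26]: [(0, 0) (70, 0) (70, 26) (0, 26)]
2. ⊥bis P6·P0 via (50.265,20.31): [(0, 0) (57.2693, 0) (48.3027, 26) (0, 26)]  |A|=1372.4356
3. ⊥bis P6·P1 via (22.08,12.715): [(25.0906, 0) (57.2693, 0) (48.3027, 26) (18.9344, 26)]  |A|=800.1101
4. ⊥bis P6·P2 via (53.945,9.8): [(25.0906, 0) (47.8667, 0) (53.9094, 9.7426) (48.3027, 26) (18.9344, 26)]  |A|=754.3074
5. ⊥bis P6·P3 via (36.715,19.24): [(29.555, 0) (47.8667, 0) (53.9094, 9.7426) (48.3027, 26) (39.2307, 26)]  |A|=432.4188
6. ⊥bis P6·P4 via (28.31,10.88): [(31.3008, 4.6911) (33.5677, 0) (47.8667, 0) (53.9094, 9.7426) (48.3027, 26) (39.2307, 26)]  |A|=423.0069
7. ⊥bis P6·P5 via (48.735,17.435): [(31.3008, 4.6911) (33.5677, 0) (47.8667, 0) (48.8818, 1.6367) (48.6652, 24.9489) (48.3027, 26) (39.2307, 26)]  |A|=363.5269
8. ⊥bis P6·P7 via (24.075,9.685): [(31.3008, 4.6911) (33.5677, 0) (47.8667, 0) (48.8818, 1.6367) (48.6652, 24.9489) (48.3027, 26) (39.2307, 26)]  |A|=363.5269
9. ⊥bis P6·P8 via (36.73,15.415): [(35.9937, 17.3018) (42.7452, 0) (47.8667, 0) (48.8818, 1.6367) (48.6652, 24.9489) (48.3027, 26) (39.2307, 26)]  |A|=258.8317
10. canonical 7-gon: [(35.9937, 17.3018) (42.7452, 0) (47.8667, 0) (48.8818, 1.6367) (48.6652, 24.9489) (48.3027, 26) (39.2307, 26)]
11. shoelace: 258.8317

Area of P6's cell: 258.8317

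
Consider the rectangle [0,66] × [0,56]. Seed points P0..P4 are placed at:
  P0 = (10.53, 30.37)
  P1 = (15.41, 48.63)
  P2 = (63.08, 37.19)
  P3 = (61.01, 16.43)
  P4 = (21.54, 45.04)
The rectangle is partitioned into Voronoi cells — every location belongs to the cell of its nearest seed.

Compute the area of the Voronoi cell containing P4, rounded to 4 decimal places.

Area of P4's cell: 656.2490

1. box [0,66]×[0,56]: [(0, 0) (66, 0) (66, 56) (0, 56)]
2. ⊥bis P4·P0 via (16.035,37.705): [(0, 49.7394) (66, 0.2057) (66, 56) (0, 56)]  |A|=2047.8099
3. ⊥bis P4·P1 via (18.475,46.835): [(14.0156, 39.2206) (66, 0.2057) (66, 56) (23.8424, 56)]  |A|=1803.9057
4. ⊥bis P4·P2 via (42.31,41.115): [(14.0156, 39.2206) (38.482, 20.8583) (45.1229, 56) (23.8424, 56)]  |A|=669.403
5. ⊥bis P4·P3 via (41.275,30.735): [(14.0156, 39.2206) (35.6542, 22.9806) (40.0217, 29.006) (45.1229, 56) (23.8424, 56)]  |A|=656.249
6. canonical 5-gon: [(14.0156, 39.2206) (35.6542, 22.9806) (40.0217, 29.006) (45.1229, 56) (23.8424, 56)]
7. shoelace: 656.249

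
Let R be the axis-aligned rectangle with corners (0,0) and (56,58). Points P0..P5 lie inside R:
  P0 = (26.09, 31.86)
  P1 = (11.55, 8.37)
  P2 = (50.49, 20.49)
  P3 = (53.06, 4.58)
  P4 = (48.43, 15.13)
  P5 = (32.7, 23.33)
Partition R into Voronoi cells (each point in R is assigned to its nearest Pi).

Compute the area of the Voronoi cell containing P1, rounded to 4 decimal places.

1. box [0,56]×[0,58]: [(0, 0) (56, 0) (56, 58) (0, 58)]
2. ⊥bis P1·P0 via (18.82,20.115): [(0, 31.7643) (0, 0) (51.3167, 0)]  |A|=815.0196
3. ⊥bis P1·P2 via (31.02,14.43): [(31.7396, 12.1179) (0, 31.7643) (0, 0) (35.5113, 0)]  |A|=719.2557
4. ⊥bis P1·P3 via (32.305,6.475): [(32.5751, 9.4336) (31.7396, 12.1179) (0, 31.7643) (0, 0) (31.7138, 0)]  |A|=701.3437
5. ⊥bis P1·P4 via (29.99,11.75): [(31.8568, 1.5657) (29.69, 13.3866) (0, 31.7643) (0, 0) (31.7138, 0)]  |A|=686.353
6. ⊥bis P1·P5 via (22.125,15.85): [(31.8568, 1.5657) (31.7267, 2.2755) (19.3327, 19.7976) (0, 31.7643) (0, 0) (31.7138, 0)]  |A|=635.3408
7. canonical 6-gon: [(31.8568, 1.5657) (31.7267, 2.2755) (19.3327, 19.7976) (0, 31.7643) (0, 0) (31.7138, 0)]
8. shoelace: 635.3408

Area of P1's cell: 635.3408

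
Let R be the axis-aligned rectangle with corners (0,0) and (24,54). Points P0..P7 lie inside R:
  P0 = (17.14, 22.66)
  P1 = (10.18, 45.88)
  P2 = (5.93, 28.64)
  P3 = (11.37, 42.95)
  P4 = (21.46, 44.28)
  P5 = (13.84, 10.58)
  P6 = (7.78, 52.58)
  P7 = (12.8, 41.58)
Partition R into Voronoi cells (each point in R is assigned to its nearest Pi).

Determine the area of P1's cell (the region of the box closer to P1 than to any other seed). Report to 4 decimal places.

Area of P1's cell: 91.6286

1. box [0,24]×[0,54]: [(0, 0) (24, 0) (24, 54) (0, 54)]
2. ⊥bis P1·P0 via (13.66,34.27): [(0, 30.1755) (24, 37.3693) (24, 54) (0, 54)]  |A|=485.4617
3. ⊥bis P1·P2 via (8.055,37.26): [(0, 39.2457) (16.6041, 35.1525) (24, 37.3693) (24, 54) (0, 54)]  |A|=410.1605
4. ⊥bis P1·P3 via (10.775,44.415): [(0, 40.0388) (24, 49.7862) (24, 54) (0, 54)]  |A|=218.0994
5. ⊥bis P1·P4 via (15.82,45.08): [(0, 40.0388) (16.0283, 46.5486) (17.0852, 54) (0, 54)]  |A|=175.5417
6. ⊥bis P1·P5 via (12.01,28.23): [(0, 40.0388) (16.0283, 46.5486) (17.0852, 54) (0, 54)]  |A|=175.5417
7. ⊥bis P1·P6 via (8.98,49.23): [(0, 46.0133) (0, 40.0388) (16.0283, 46.5486) (16.8063, 52.0335)]  |A|=91.6286
8. ⊥bis P1·P7 via (11.49,43.73): [(0, 46.0133) (0, 40.0388) (16.0283, 46.5486) (16.8063, 52.0335)]  |A|=91.6286
9. canonical 4-gon: [(0, 46.0133) (0, 40.0388) (16.0283, 46.5486) (16.8063, 52.0335)]
10. shoelace: 91.6286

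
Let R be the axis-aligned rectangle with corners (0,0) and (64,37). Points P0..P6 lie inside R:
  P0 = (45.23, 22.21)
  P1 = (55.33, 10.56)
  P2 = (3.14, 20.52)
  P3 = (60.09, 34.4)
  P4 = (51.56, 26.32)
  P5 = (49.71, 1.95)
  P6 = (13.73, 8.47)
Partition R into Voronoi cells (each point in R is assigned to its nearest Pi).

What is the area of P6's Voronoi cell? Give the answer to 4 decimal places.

1. box [0,64]×[0,37]: [(0, 0) (64, 0) (64, 37) (0, 37)]
2. ⊥bis P6·P0 via (29.48,15.34): [(0, 0) (36.1712, 0) (20.0321, 37) (0, 37)]  |A|=1039.7606
3. ⊥bis P6·P1 via (34.53,9.515): [(0, 0) (35.008, 0) (34.8566, 3.0137) (20.0321, 37) (0, 37)]  |A|=1038.008
4. ⊥bis P6·P2 via (8.435,14.495): [(0, 7.082) (0, 0) (35.008, 0) (34.8566, 3.0137) (23.9146, 28.0991)]  |A|=591.1171
5. ⊥bis P6·P3 via (36.91,21.435): [(0, 7.082) (0, 0) (35.008, 0) (34.8566, 3.0137) (23.9146, 28.0991)]  |A|=591.1171
6. ⊥bis P6·P4 via (32.645,17.395): [(0, 7.082) (0, 0) (35.008, 0) (34.8566, 3.0137) (23.9146, 28.0991)]  |A|=591.1171
7. ⊥bis P6·P5 via (31.72,5.21): [(0, 7.082) (0, 0) (30.7759, 0) (32.3594, 8.7387) (23.9146, 28.0991)]  |A|=569.296
8. canonical 5-gon: [(0, 7.082) (0, 0) (30.7759, 0) (32.3594, 8.7387) (23.9146, 28.0991)]
9. shoelace: 569.296

Area of P6's cell: 569.2960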